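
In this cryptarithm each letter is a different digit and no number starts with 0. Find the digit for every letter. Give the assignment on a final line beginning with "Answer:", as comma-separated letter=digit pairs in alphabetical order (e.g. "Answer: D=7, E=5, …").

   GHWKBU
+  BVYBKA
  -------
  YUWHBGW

Step 1. [col 1: U + A ≡ W (mod 10)] no forcing yet in column 1 (carry-in 0); A=8 is free and consistent — try it, so A=8.
Step 2. [col 1: U + A ≡ W (mod 10)] column 1 (U + A ≡ W (mod 10), carry-in 0) doesn't pin U yet; pick U=4 and continue ⇒ U=4.
Step 3. [col 1: U + A ≡ W (mod 10)] column 1: given U=4, A=8, carry-in 0, and digits 4,8 already taken and all letters distinct, U+A≡W (mod 10) forces W=2 ⇒ W=2.
Step 4. [Y] Y is the leading digit of a 7-digit sum of two 6-digit numbers; the final carry is exactly 1, so Y=1.
Step 5. [col 2: B + K ≡ G (mod 10)] column 2 (B + K ≡ G (mod 10), carry-in 1) doesn't pin B yet; pick B=6 and continue, so B=6.
Step 6. [col 2: B + K ≡ G (mod 10)] several values work for G in column 2 (B + K ≡ G (mod 10), carry-in 1); try G=7 ⇒ G=7.
Step 7. [col 2: B + K ≡ G (mod 10)] in column 2 we have B+K≡G with carry-in 1; given B=6, G=7 and digits 1,2,4,6,7,8 already taken and all letters distinct, that pins K to 0. So K=0.
Step 8. [col 4: W + Y ≡ H (mod 10)] column 4 reads W+Y+carry(0)=H with W=2, Y=1; with digits 0,1,2,4,6,7,8 already taken and all letters distinct, the only value for H is 3 ⇒ H=3.
Step 9. [col 5: H + V ≡ W (mod 10)] column 5 reads H+V+carry(0)=W with H=3, W=2; with digits 0,1,2,3,4,6,7,8 already taken and all letters distinct, the only value for V is 9. So V=9.

Answer: A=8, B=6, G=7, H=3, K=0, U=4, V=9, W=2, Y=1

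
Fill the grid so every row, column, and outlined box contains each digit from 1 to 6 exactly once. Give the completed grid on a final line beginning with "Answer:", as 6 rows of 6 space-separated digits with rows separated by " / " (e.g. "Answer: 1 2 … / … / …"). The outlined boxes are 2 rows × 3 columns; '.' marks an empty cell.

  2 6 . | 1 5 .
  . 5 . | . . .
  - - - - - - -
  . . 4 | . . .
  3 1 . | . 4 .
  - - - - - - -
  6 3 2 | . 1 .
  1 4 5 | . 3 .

Step 1. [r3c6∈{1,2,3,5,6}] 1 has one home in row 3: r3c6 ⇒ r3c6=1.
Step 2. [r1c6∈{3,4}] 4 has one home in row 1: r1c6 ⇒ r1c6=4.
Step 3. [r3c4∈{2,3,5,6}] across row 3, 3 lands solely at r3c4, so r3c4=3.
Step 4. [r3c5∈{2,6}] 6 has one home in row 3: r3c5. So r3c5=6.
Step 5. [r2c6∈{2,3,6}] across col 6, 3 lands solely at r2c6 ⇒ r2c6=3.
Step 6. [r5c6∈{5}] r5c6's peers cover all but 5 ⇒ r5c6=5.
Step 7. [r4c6∈{2}] r4c6 is down to just 2. So r4c6=2.
Step 8. [r2c4∈{2,6}] 6 has one home in row 2: r2c4, so r2c4=6.
Step 9. [r2c1∈{4}] r2c1 is down to just 4. So r2c1=4.
Step 10. [r6c4∈{2}] r6c4 is down to just 2 ⇒ r6c4=2.
Step 11. [r5c4∈{4}] nothing but 4 survives at r5c4. So r5c4=4.
Step 12. [r4c4∈{5}] nothing but 5 survives at r4c4, so r4c4=5.
Step 13. [r2c3∈{1}] r2c3 is down to just 1 ⇒ r2c3=1.
Step 14. [r2c5∈{2}] r2c5 has the single candidate 2 ⇒ r2c5=2.
Step 15. [r1c3∈{3}] nothing but 3 survives at r1c3 ⇒ r1c3=3.
Step 16. [r6c6∈{6}] nothing but 6 survives at r6c6, so r6c6=6.
Step 17. [r3c2∈{2}] only 2 remains possible at r3c2, so r3c2=2.
Step 18. [r3c1∈{5}] r3c1's peers cover all but 5. So r3c1=5.
Step 19. [r4c3∈{6}] r4c3 is down to just 6 ⇒ r4c3=6.

Answer: 2 6 3 1 5 4 / 4 5 1 6 2 3 / 5 2 4 3 6 1 / 3 1 6 5 4 2 / 6 3 2 4 1 5 / 1 4 5 2 3 6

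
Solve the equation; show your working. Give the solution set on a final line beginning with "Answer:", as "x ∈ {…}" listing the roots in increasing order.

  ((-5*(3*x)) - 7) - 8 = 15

Step 1. [((-5*(3*x)) - 7) - 8 = 15] peel the -8: add 8 from each side. So sub: (-5*(3*x)) - 7 = 23.
Step 2. [(-5*(3*x)) - 7 = 23] peel the -7: add 7 from each side, so sub: -5*(3*x) = 30.
Step 3. [-5*(3*x) = 30] leading coefficient -5: divide by -5, so div: 3*x = -6.
Step 4. [3*x = -6] leading coefficient 3: divide by 3, so div: x = -2.

Answer: x ∈ {-2}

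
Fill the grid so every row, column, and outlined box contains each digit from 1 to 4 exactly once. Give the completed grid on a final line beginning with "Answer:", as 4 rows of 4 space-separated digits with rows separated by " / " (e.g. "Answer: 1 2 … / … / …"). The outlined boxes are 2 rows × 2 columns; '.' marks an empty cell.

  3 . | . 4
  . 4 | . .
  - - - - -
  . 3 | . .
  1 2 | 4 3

Step 1. [r1c3∈{1,2}] across row 1, 2 lands solely at r1c3 ⇒ r1c3=2.
Step 2. [r2c4∈{1}] r2c4 is down to just 1 ⇒ r2c4=1.
Step 3. [r1c2∈{1}] nothing but 1 survives at r1c2 ⇒ r1c2=1.
Step 4. [r2c1∈{2}] r2c1 has the single candidate 2. So r2c1=2.
Step 5. [r3c4∈{2}] nothing but 2 survives at r3c4 ⇒ r3c4=2.
Step 6. [r3c1∈{4}] nothing but 4 survives at r3c1. So r3c1=4.
Step 7. [r3c3∈{1}] r3c3 is down to just 1, so r3c3=1.
Step 8. [r2c3∈{3}] r2c3 has the single candidate 3. So r2c3=3.

Answer: 3 1 2 4 / 2 4 3 1 / 4 3 1 2 / 1 2 4 3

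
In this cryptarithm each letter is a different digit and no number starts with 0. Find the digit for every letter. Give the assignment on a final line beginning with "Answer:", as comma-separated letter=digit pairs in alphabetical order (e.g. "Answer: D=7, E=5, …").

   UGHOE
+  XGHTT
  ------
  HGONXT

Step 1. [col 1: E + T ≡ T (mod 10)] column 1 reads E+T+carry(0)=T with nothing yet; with all letters distinct, none taken yet, the only value for E is 0. So E=0.
Step 2. [col 1: E + T ≡ T (mod 10)] column 1 (E + T ≡ T (mod 10), carry-in 0) doesn't pin T yet; pick T=7 and continue ⇒ T=7.
Step 3. [H] H is the leading digit of a 6-digit sum of two 5-digit numbers; the final carry is exactly 1. So H=1.
Step 4. [col 2: O + T ≡ X (mod 10)] no forcing yet in column 2 (carry-in 0); O=8 is free and consistent — try it, so O=8.
Step 5. [col 2: O + T ≡ X (mod 10)] column 2: given O=8, T=7, carry-in 0, and digits 0,1,7,8 already taken and all letters distinct, O+T≡X (mod 10) forces X=5. So X=5.
Step 6. [col 3: H + H ≡ N (mod 10)] from column 3 (H=1, carry-in 1, digits 0,1,5,7,8 already taken and all letters distinct): N must equal 3 ⇒ N=3.
Step 7. [col 4: G + G ≡ O (mod 10)] column 4 (G + G ≡ O (mod 10), carry-in 0) doesn't pin G yet; pick G=4 and continue ⇒ G=4.
Step 8. [col 5: U + X ≡ G (mod 10)] in column 5 we have U+X≡G with carry-in 0; given X=5, G=4 and digits 0,1,3,4,5,7,8 already taken and all letters distinct, that pins U to 9. So U=9.

Answer: E=0, G=4, H=1, N=3, O=8, T=7, U=9, X=5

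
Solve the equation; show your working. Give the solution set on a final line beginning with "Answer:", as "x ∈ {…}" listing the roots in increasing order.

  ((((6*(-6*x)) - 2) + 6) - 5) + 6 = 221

Step 1. [((((6*(-6*x)) - 2) + 6) - 5) + 6 = 221] +6 is outermost — subtract 6 both sides. So sub: (((6*(-6*x)) - 2) + 6) - 5 = 215.
Step 2. [(((6*(-6*x)) - 2) + 6) - 5 = 215] -5 is outermost — add 5 both sides, so sub: ((6*(-6*x)) - 2) + 6 = 220.
Step 3. [((6*(-6*x)) - 2) + 6 = 220] +6 is outermost — subtract 6 both sides ⇒ sub: (6*(-6*x)) - 2 = 214.
Step 4. [(6*(-6*x)) - 2 = 214] add 2: x sits inside (… - 2). So sub: 6*(-6*x) = 216.
Step 5. [6*(-6*x) = 216] 6·(inner) — divide through by 6, so div: -6*x = 36.
Step 6. [-6*x = 36] -6·(inner) — divide through by -6 ⇒ div: x = -6.

Answer: x ∈ {-6}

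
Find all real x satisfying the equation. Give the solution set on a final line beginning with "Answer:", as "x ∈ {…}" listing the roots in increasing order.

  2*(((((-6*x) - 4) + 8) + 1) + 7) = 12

Step 1. [2*(((((-6*x) - 4) + 8) + 1) + 7) = 12] LHS = 2·(…); ÷2 both sides. So div: ((((-6*x) - 4) + 8) + 1) + 7 = 6.
Step 2. [((((-6*x) - 4) + 8) + 1) + 7 = 6] the outer +7 inverts by subtracting 7. So sub: (((-6*x) - 4) + 8) + 1 = -1.
Step 3. [(((-6*x) - 4) + 8) + 1 = -1] 1 comes off first (subtract 1) ⇒ sub: ((-6*x) - 4) + 8 = -2.
Step 4. [((-6*x) - 4) + 8 = -2] 8 comes off first (subtract 8) ⇒ sub: (-6*x) - 4 = -10.
Step 5. [(-6*x) - 4 = -10] peel the -4: add 4 from each side, so sub: -6*x = -6.
Step 6. [-6*x = -6] leading coefficient -6: divide by -6 ⇒ div: x = 1.

Answer: x ∈ {1}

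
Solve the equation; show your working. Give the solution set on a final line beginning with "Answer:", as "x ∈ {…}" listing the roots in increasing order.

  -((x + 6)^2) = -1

Step 1. [-((x + 6)^2) = -1] leading − — multiply by −1 ⇒ neg: (x + 6)^2 = 1.
Step 2. [(x + 6)^2 = 1] √ both sides: 1 ≥ 0 gives two branches, so sqrt: x + 6 = 1 or -1.
Step 3. [x + 6 = 1 or -1] 6 comes off first (subtract 6). So sub: x = -5 or -7.

Answer: x ∈ {-7, -5}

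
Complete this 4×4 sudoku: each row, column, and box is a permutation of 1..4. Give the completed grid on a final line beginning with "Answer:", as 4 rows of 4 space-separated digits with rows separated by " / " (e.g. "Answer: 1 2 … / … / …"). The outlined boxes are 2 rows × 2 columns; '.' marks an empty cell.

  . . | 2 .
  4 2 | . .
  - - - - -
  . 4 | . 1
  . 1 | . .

Step 1. [r3c3∈{3}] only 3 remains possible at r3c3 ⇒ r3c3=3.
Step 2. [r4c4∈{2,4}] col 4 places 2 nowhere but r4c4 ⇒ r4c4=2.
Step 3. [r1c2∈{3}] r1c2 is down to just 3, so r1c2=3.
Step 4. [r2c3∈{1}] only 1 remains possible at r2c3. So r2c3=1.
Step 5. [r1c1∈{1}] nothing but 1 survives at r1c1. So r1c1=1.
Step 6. [r3c1∈{2}] r3c1 is down to just 2 ⇒ r3c1=2.
Step 7. [r2c4∈{3}] r2c4 has the single candidate 3 ⇒ r2c4=3.
Step 8. [r1c4∈{4}] only 4 remains possible at r1c4, so r1c4=4.
Step 9. [r4c1∈{3}] nothing but 3 survives at r4c1 ⇒ r4c1=3.
Step 10. [r4c3∈{4}] r4c3's peers cover all but 4, so r4c3=4.

Answer: 1 3 2 4 / 4 2 1 3 / 2 4 3 1 / 3 1 4 2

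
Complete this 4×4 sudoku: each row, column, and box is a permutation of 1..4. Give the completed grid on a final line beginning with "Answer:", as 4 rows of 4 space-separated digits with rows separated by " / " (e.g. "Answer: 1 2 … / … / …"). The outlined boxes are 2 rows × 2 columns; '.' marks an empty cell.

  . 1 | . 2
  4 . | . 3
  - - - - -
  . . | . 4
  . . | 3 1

Step 1. [r4c1∈{2}] r4c1's peers cover all but 2. So r4c1=2.
Step 2. [r3c1∈{1,3}] 1 has one home in row 3: r3c1, so r3c1=1.
Step 3. [r3c3∈{2}] only 2 remains possible at r3c3, so r3c3=2.
Step 4. [r2c2∈{2}] r2c2 has the single candidate 2 ⇒ r2c2=2.
Step 5. [r4c2∈{4}] r4c2 is down to just 4 ⇒ r4c2=4.
Step 6. [r2c3∈{1}] r2c3 is down to just 1. So r2c3=1.
Step 7. [r1c1∈{3}] r1c1 has the single candidate 3 ⇒ r1c1=3.
Step 8. [r1c3∈{4}] r1c3 has the single candidate 4, so r1c3=4.
Step 9. [r3c2∈{3}] only 3 remains possible at r3c2. So r3c2=3.

Answer: 3 1 4 2 / 4 2 1 3 / 1 3 2 4 / 2 4 3 1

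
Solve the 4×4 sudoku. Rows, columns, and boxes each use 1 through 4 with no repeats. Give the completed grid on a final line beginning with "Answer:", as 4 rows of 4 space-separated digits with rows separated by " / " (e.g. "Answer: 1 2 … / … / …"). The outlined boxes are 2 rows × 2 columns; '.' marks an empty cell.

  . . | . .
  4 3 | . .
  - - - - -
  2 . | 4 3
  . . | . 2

Step 1. [r1c1∈{1}] r1c1 has the single candidate 1. So r1c1=1.
Step 2. [r4c3∈{1}] only 1 remains possible at r4c3, so r4c3=1.
Step 3. [r1c2∈{2}] only 2 remains possible at r1c2. So r1c2=2.
Step 4. [r4c2∈{4}] only 4 remains possible at r4c2, so r4c2=4.
Step 5. [r1c3∈{3}] nothing but 3 survives at r1c3 ⇒ r1c3=3.
Step 6. [r2c4∈{1}] nothing but 1 survives at r2c4. So r2c4=1.
Step 7. [r3c2∈{1}] nothing but 1 survives at r3c2, so r3c2=1.
Step 8. [r4c1∈{3}] nothing but 3 survives at r4c1. So r4c1=3.
Step 9. [r1c4∈{4}] nothing but 4 survives at r1c4. So r1c4=4.
Step 10. [r2c3∈{2}] r2c3 is down to just 2 ⇒ r2c3=2.

Answer: 1 2 3 4 / 4 3 2 1 / 2 1 4 3 / 3 4 1 2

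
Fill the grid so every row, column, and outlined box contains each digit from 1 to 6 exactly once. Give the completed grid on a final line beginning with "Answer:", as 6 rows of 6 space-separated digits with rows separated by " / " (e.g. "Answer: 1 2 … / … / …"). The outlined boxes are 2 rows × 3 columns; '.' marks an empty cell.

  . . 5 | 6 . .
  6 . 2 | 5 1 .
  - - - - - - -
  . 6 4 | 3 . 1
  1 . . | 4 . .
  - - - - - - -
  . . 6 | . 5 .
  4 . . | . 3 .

Step 1. [r1c1∈{3}] r1c1 has the single candidate 3, so r1c1=3.
Step 2. [r5c1∈{2}] nothing but 2 survives at r5c1, so r5c1=2.
Step 3. [r4c2∈{2,3,5}] r4c2 is the only open cell in col 2 admitting 2. So r4c2=2.
Step 4. [r1c5∈{2,4}] col 5 places 4 nowhere but r1c5, so r1c5=4.
Step 5. [r6c3∈{1}] nothing but 1 survives at r6c3, so r6c3=1.
Step 6. [r6c6∈{2,6}] in row 6, 6 fits only at r6c6, so r6c6=6.
Step 7. [r3c1∈{5}] r3c1 has the single candidate 5 ⇒ r3c1=5.
Step 8. [r1c6∈{2}] nothing but 2 survives at r1c6. So r1c6=2.
Step 9. [r6c2∈{5}] r6c2 is down to just 5 ⇒ r6c2=5.
Step 10. [r4c3∈{3}] nothing but 3 survives at r4c3, so r4c3=3.
Step 11. [r4c5∈{6}] r4c5's peers cover all but 6 ⇒ r4c5=6.
Step 12. [r5c4∈{1}] nothing but 1 survives at r5c4. So r5c4=1.
Step 13. [r6c4∈{2}] nothing but 2 survives at r6c4. So r6c4=2.
Step 14. [r2c6∈{3}] nothing but 3 survives at r2c6, so r2c6=3.
Step 15. [r4c6∈{5}] only 5 remains possible at r4c6. So r4c6=5.
Step 16. [r5c6∈{4}] r5c6's peers cover all but 4 ⇒ r5c6=4.
Step 17. [r2c2∈{4}] r2c2's peers cover all but 4. So r2c2=4.
Step 18. [r1c2∈{1}] r1c2's peers cover all but 1, so r1c2=1.
Step 19. [r3c5∈{2}] only 2 remains possible at r3c5 ⇒ r3c5=2.
Step 20. [r5c2∈{3}] r5c2 is down to just 3, so r5c2=3.

Answer: 3 1 5 6 4 2 / 6 4 2 5 1 3 / 5 6 4 3 2 1 / 1 2 3 4 6 5 / 2 3 6 1 5 4 / 4 5 1 2 3 6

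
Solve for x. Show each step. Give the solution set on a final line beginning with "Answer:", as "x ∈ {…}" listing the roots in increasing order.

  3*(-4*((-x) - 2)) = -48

Step 1. [3*(-4*((-x) - 2)) = -48] 3·(inner) — divide through by 3 ⇒ div: -4*((-x) - 2) = -16.
Step 2. [-4*((-x) - 2) = -16] -4 out front; divide by -4. So div: (-x) - 2 = 4.
Step 3. [(-x) - 2 = 4] the outer -2 inverts by adding 2. So sub: -x = 6.
Step 4. [-x = 6] LHS negated; negate both sides ⇒ neg: x = -6.

Answer: x ∈ {-6}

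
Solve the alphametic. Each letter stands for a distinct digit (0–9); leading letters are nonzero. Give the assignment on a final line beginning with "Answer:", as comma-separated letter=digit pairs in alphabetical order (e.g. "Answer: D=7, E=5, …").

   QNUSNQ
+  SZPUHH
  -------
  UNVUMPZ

Step 1. [col 1: Q + H ≡ Z (mod 10)] column 1 (Q + H ≡ Z (mod 10), carry-in 0) doesn't pin Q yet; pick Q=9 and continue. So Q=9.
Step 2. [col 1: Q + H ≡ Z (mod 10)] no forcing yet in column 1 (carry-in 0); H=7 is free and consistent — try it, so H=7.
Step 3. [col 1: Q + H ≡ Z (mod 10)] from column 1 (Q=9, H=7, carry-in 0, digits 7,9 already taken and all letters distinct): Z must equal 6, so Z=6.
Step 4. [col 2: N + H ≡ P (mod 10)] P=0 is one option consistent with column 2 (N + H ≡ P (mod 10), carry-in 1) — take it. So P=0.
Step 5. [col 2: N + H ≡ P (mod 10)] from column 2 (H=7, P=0, carry-in 1, digits 0,6,7,9 already taken and all letters distinct): N must equal 2 ⇒ N=2.
Step 6. [col 3: S + U ≡ M (mod 10)] S=3 is one option consistent with column 3 (S + U ≡ M (mod 10), carry-in 1) — take it, so S=3.
Step 7. [col 3: S + U ≡ M (mod 10)] U=1 is one option consistent with column 3 (S + U ≡ M (mod 10), carry-in 1) — take it, so U=1.
Step 8. [col 3: S + U ≡ M (mod 10)] column 3: given S=3, U=1, carry-in 1, and digits 0,1,2,3,6,7,9 already taken and all letters distinct, S+U≡M (mod 10) forces M=5. So M=5.
Step 9. [col 5: N + Z ≡ V (mod 10)] from column 5 (N=2, Z=6, carry-in 0, digits 0,1,2,3,5,6,7,9 already taken and all letters distinct): V must equal 8. So V=8.

Answer: H=7, M=5, N=2, P=0, Q=9, S=3, U=1, V=8, Z=6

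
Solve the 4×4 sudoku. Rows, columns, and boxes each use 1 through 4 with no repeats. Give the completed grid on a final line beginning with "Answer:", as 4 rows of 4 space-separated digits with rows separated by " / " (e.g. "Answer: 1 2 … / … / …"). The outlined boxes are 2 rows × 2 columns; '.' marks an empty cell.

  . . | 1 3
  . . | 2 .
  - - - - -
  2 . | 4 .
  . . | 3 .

Step 1. [r1c1∈{4}] r1c1's peers cover all but 4 ⇒ r1c1=4.
Step 2. [r4c1∈{1}] r4c1 is down to just 1. So r4c1=1.
Step 3. [r3c2∈{3}] r3c2 has the single candidate 3. So r3c2=3.
Step 4. [r4c2∈{4}] only 4 remains possible at r4c2. So r4c2=4.
Step 5. [r2c2∈{1}] only 1 remains possible at r2c2, so r2c2=1.
Step 6. [r4c4∈{2}] r4c4 is down to just 2. So r4c4=2.
Step 7. [r3c4∈{1}] r3c4 is down to just 1. So r3c4=1.
Step 8. [r2c1∈{3}] nothing but 3 survives at r2c1. So r2c1=3.
Step 9. [r2c4∈{4}] r2c4 has the single candidate 4 ⇒ r2c4=4.
Step 10. [r1c2∈{2}] only 2 remains possible at r1c2, so r1c2=2.

Answer: 4 2 1 3 / 3 1 2 4 / 2 3 4 1 / 1 4 3 2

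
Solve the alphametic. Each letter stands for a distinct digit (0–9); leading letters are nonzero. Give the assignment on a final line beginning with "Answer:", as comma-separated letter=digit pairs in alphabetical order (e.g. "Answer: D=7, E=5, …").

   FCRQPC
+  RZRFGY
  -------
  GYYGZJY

Step 1. [G] the sum has 7 digits but both addends have 6; that extra leading digit G is the final carry, namely 1, so G=1.
Step 2. [col 1: C + Y ≡ Y (mod 10)] column 1: given nothing yet, carry-in 0, and digits 1 already taken and all letters distinct, C+Y≡Y (mod 10) forces C=0 ⇒ C=0.
Step 3. [col 1: C + Y ≡ Y (mod 10)] column 1 (C + Y ≡ Y (mod 10), carry-in 0) doesn't pin Y yet; pick Y=3 and continue. So Y=3.
Step 4. [col 2: P + G ≡ J (mod 10)] several values work for J in column 2 (P + G ≡ J (mod 10), carry-in 0); try J=7. So J=7.
Step 5. [col 2: P + G ≡ J (mod 10)] column 2: given G=1, J=7, carry-in 0, and digits 0,1,3,7 already taken and all letters distinct, P+G≡J (mod 10) forces P=6. So P=6.
Step 6. [col 3: Q + F ≡ Z (mod 10)] F=8 is one option consistent with column 3 (Q + F ≡ Z (mod 10), carry-in 0) — take it, so F=8.
Step 7. [col 3: Q + F ≡ Z (mod 10)] column 3: given F=8, carry-in 0, and digits 0,1,3,6,7,8 already taken and all letters distinct, Q+F≡Z (mod 10) forces Q=4. So Q=4.
Step 8. [col 3: Q + F ≡ Z (mod 10)] column 3 reads Q+F+carry(0)=Z with Q=4, F=8; with digits 0,1,3,4,6,7,8 already taken and all letters distinct, the only value for Z is 2 ⇒ Z=2.
Step 9. [col 4: R + R ≡ G (mod 10)] from column 4 (G=1, carry-in 1, digits 0,1,2,3,4,6,7,8 already taken and all letters distinct): R must equal 5, so R=5.

Answer: C=0, F=8, G=1, J=7, P=6, Q=4, R=5, Y=3, Z=2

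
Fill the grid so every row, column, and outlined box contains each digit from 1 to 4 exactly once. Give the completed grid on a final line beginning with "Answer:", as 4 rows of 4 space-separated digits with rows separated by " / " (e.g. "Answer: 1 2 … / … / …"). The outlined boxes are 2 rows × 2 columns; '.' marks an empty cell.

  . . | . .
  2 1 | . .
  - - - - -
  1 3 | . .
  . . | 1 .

Step 1. [r1c2∈{4}] only 4 remains possible at r1c2 ⇒ r1c2=4.
Step 2. [r4c4∈{2,3,4}] across row 4, 3 lands solely at r4c4 ⇒ r4c4=3.
Step 3. [r2c4∈{4}] r2c4 is down to just 4. So r2c4=4.
Step 4. [r3c4∈{2}] r3c4 has the single candidate 2. So r3c4=2.
Step 5. [r1c1∈{3}] r1c1's peers cover all but 3, so r1c1=3.
Step 6. [r1c4∈{1}] r1c4 has the single candidate 1, so r1c4=1.
Step 7. [r4c1∈{4}] r4c1 is down to just 4 ⇒ r4c1=4.
Step 8. [r1c3∈{2}] r1c3's peers cover all but 2. So r1c3=2.
Step 9. [r2c3∈{3}] r2c3's peers cover all but 3, so r2c3=3.
Step 10. [r3c3∈{4}] nothing but 4 survives at r3c3. So r3c3=4.
Step 11. [r4c2∈{2}] r4c2 is down to just 2 ⇒ r4c2=2.

Answer: 3 4 2 1 / 2 1 3 4 / 1 3 4 2 / 4 2 1 3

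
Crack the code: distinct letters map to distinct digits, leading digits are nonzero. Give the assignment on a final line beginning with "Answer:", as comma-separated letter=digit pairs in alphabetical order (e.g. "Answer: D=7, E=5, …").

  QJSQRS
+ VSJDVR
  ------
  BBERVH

Step 1. [col 1: S + R ≡ H (mod 10)] H=7 is one option consistent with column 1 (S + R ≡ H (mod 10), carry-in 0) — take it ⇒ H=7.
Step 2. [col 1: S + R ≡ H (mod 10)] several values work for S in column 1 (S + R ≡ H (mod 10), carry-in 0); try S=8. So S=8.
Step 3. [col 1: S + R ≡ H (mod 10)] column 1 reads S+R+carry(0)=H with S=8, H=7; with digits 7,8 already taken and all letters distinct, the only value for R is 9, so R=9.
Step 4. [col 2: R + V ≡ V (mod 10)] column 2 (R + V ≡ V (mod 10), carry-in 1) doesn't pin V yet; pick V=1 and continue ⇒ V=1.
Step 5. [col 3: Q + D ≡ R (mod 10)] several values work for D in column 3 (Q + D ≡ R (mod 10), carry-in 1); try D=6, so D=6.
Step 6. [col 3: Q + D ≡ R (mod 10)] column 3 reads Q+D+carry(1)=R with D=6, R=9; with digits 1,6,7,8,9 already taken and all letters distinct, the only value for Q is 2 ⇒ Q=2.
Step 7. [col 4: S + J ≡ E (mod 10)] column 4: given S=8, carry-in 0, and digits 1,2,6,7,8,9 already taken and all letters distinct, S+J≡E (mod 10) forces J=5, so J=5.
Step 8. [col 4: S + J ≡ E (mod 10)] in column 4 we have S+J≡E with carry-in 0; given S=8, J=5 and digits 1,2,5,6,7,8,9 already taken and all letters distinct, that pins E to 3 ⇒ E=3.
Step 9. [col 5: J + S ≡ B (mod 10)] in column 5 we have J+S≡B with carry-in 1; given J=5, S=8 and digits 1,2,3,5,6,7,8,9 already taken and all letters distinct, that pins B to 4 ⇒ B=4.

Answer: B=4, D=6, E=3, H=7, J=5, Q=2, R=9, S=8, V=1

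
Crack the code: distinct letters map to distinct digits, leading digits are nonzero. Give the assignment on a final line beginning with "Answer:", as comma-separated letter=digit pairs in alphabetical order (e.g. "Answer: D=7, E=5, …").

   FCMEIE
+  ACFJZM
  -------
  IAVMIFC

Step 1. [I] I is the leading digit of a 7-digit sum of two 6-digit numbers; the final carry is exactly 1 ⇒ I=1.
Step 2. [col 1: E + M ≡ C (mod 10)] column 1 (E + M ≡ C (mod 10), carry-in 0) doesn't pin E yet; pick E=4 and continue, so E=4.
Step 3. [col 1: E + M ≡ C (mod 10)] several values work for M in column 1 (E + M ≡ C (mod 10), carry-in 0); try M=2, so M=2.
Step 4. [col 1: E + M ≡ C (mod 10)] column 1 reads E+M+carry(0)=C with E=4, M=2; with digits 1,2,4 already taken and all letters distinct, the only value for C is 6 ⇒ C=6.
Step 5. [col 2: I + Z ≡ F (mod 10)] no forcing yet in column 2 (carry-in 0); F=9 is free and consistent — try it. So F=9.
Step 6. [col 2: I + Z ≡ F (mod 10)] from column 2 (I=1, F=9, carry-in 0, digits 1,2,4,6,9 already taken and all letters distinct): Z must equal 8. So Z=8.
Step 7. [col 3: E + J ≡ I (mod 10)] in column 3 we have E+J≡I with carry-in 0; given E=4, I=1 and digits 1,2,4,6,8,9 already taken and all letters distinct, that pins J to 7, so J=7.
Step 8. [col 5: C + C ≡ V (mod 10)] in column 5 we have C+C≡V with carry-in 1; given C=6 and digits 1,2,4,6,7,8,9 already taken and all letters distinct, that pins V to 3 ⇒ V=3.
Step 9. [col 6: F + A ≡ A (mod 10)] no forcing yet in column 6 (carry-in 1); A=5 is free and consistent — try it, so A=5.

Answer: A=5, C=6, E=4, F=9, I=1, J=7, M=2, V=3, Z=8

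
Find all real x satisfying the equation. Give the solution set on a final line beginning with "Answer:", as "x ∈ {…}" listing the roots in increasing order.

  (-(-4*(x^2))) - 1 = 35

Step 1. [(-(-4*(x^2))) - 1 = 35] add 1: x sits inside (… - 1) ⇒ sub: -(-4*(x^2)) = 36.
Step 2. [-(-4*(x^2)) = 36] flip signs both sides ⇒ neg: -4*(x^2) = -36.
Step 3. [-4*(x^2) = -36] -4 out front; divide by -4 ⇒ div: x^2 = 9.
Step 4. [x^2 = 9] LHS squared, RHS 9 ≥ 0: apply √ (±). So sqrt: x = 3 or -3.

Answer: x ∈ {-3, 3}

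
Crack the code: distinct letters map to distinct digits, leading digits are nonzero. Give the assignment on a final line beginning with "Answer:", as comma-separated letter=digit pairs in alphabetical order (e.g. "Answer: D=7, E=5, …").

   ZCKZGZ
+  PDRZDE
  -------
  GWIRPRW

Step 1. [G] the sum has 7 digits but both addends have 6; that extra leading digit G is the final carry, namely 1. So G=1.
Step 2. [col 1: Z + E ≡ W (mod 10)] no forcing yet in column 1 (carry-in 0); E=5 is free and consistent — try it, so E=5.
Step 3. [col 1: Z + E ≡ W (mod 10)] Z=7 is one option consistent with column 1 (Z + E ≡ W (mod 10), carry-in 0) — take it, so Z=7.
Step 4. [col 1: Z + E ≡ W (mod 10)] column 1 reads Z+E+carry(0)=W with Z=7, E=5; with digits 1,5,7 already taken and all letters distinct, the only value for W is 2. So W=2.
Step 5. [col 2: G + D ≡ R (mod 10)] D=6 is one option consistent with column 2 (G + D ≡ R (mod 10), carry-in 1) — take it ⇒ D=6.
Step 6. [col 2: G + D ≡ R (mod 10)] column 2: given G=1, D=6, carry-in 1, and digits 1,2,5,6,7 already taken and all letters distinct, G+D≡R (mod 10) forces R=8, so R=8.
Step 7. [col 3: Z + Z ≡ P (mod 10)] from column 3 (Z=7, carry-in 0, digits 1,2,5,6,7,8 already taken and all letters distinct): P must equal 4, so P=4.
Step 8. [col 4: K + R ≡ R (mod 10)] column 4: given R=8, carry-in 1, and digits 1,2,4,5,6,7,8 already taken and all letters distinct, K+R≡R (mod 10) forces K=9. So K=9.
Step 9. [col 5: C + D ≡ I (mod 10)] column 5 reads C+D+carry(1)=I with D=6; with digits 1,2,4,5,6,7,8,9 already taken and all letters distinct, the only value for C is 3, so C=3.
Step 10. [col 5: C + D ≡ I (mod 10)] in column 5 we have C+D≡I with carry-in 1; given C=3, D=6 and digits 1,2,3,4,5,6,7,8,9 already taken and all letters distinct, that pins I to 0. So I=0.

Answer: C=3, D=6, E=5, G=1, I=0, K=9, P=4, R=8, W=2, Z=7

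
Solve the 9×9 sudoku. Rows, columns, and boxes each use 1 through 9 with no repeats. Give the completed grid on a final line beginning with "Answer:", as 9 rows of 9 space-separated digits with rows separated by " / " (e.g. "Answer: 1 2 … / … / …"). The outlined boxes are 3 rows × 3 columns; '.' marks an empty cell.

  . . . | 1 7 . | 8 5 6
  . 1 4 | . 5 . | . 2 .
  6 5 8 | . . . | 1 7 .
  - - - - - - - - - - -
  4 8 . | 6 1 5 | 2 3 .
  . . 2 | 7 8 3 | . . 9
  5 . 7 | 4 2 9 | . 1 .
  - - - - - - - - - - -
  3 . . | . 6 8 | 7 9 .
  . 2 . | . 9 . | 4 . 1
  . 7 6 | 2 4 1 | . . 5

Step 1. [r1c2∈{3,9}] across col 2, 9 lands solely at r1c2, so r1c2=9.
Step 2. [r3c5∈{3}] only 3 remains possible at r3c5. So r3c5=3.
Step 3. [r6c7∈{6}] r6c7 has the single candidate 6. So r6c7=6.
Step 4. [r2c7∈{3,9}] 9 has one home in col 7: r2c7. So r2c7=9.
Step 5. [r7c4∈{5}] r7c4 has the single candidate 5 ⇒ r7c4=5.
Step 6. [r1c6∈{2,4}] across row 1, 4 lands solely at r1c6, so r1c6=4.
Step 7. [r9c8∈{8}] r9c8 has the single candidate 8. So r9c8=8.
Step 8. [r7c2∈{4}] only 4 remains possible at r7c2, so r7c2=4.
Step 9. [r7c3∈{1}] nothing but 1 survives at r7c3 ⇒ r7c3=1.
Step 10. [r2c9∈{3}] r2c9 has the single candidate 3 ⇒ r2c9=3.
Step 11. [r8c6∈{7}] r8c6 is down to just 7. So r8c6=7.
Step 12. [r8c4∈{3}] r8c4 has the single candidate 3 ⇒ r8c4=3.
Step 13. [r3c9∈{4}] nothing but 4 survives at r3c9, so r3c9=4.
Step 14. [r6c2∈{3}] r6c2's peers cover all but 3 ⇒ r6c2=3.
Step 15. [r3c4∈{9}] r3c4 has the single candidate 9 ⇒ r3c4=9.
Step 16. [r1c3∈{3}] r1c3 is down to just 3 ⇒ r1c3=3.
Step 17. [r5c8∈{4}] r5c8 is down to just 4, so r5c8=4.
Step 18. [r8c1∈{8}] only 8 remains possible at r8c1. So r8c1=8.
Step 19. [r9c7∈{3}] only 3 remains possible at r9c7, so r9c7=3.
Step 20. [r7c9∈{2}] r7c9 is down to just 2, so r7c9=2.
Step 21. [r9c1∈{9}] nothing but 9 survives at r9c1. So r9c1=9.
Step 22. [r4c3∈{9}] nothing but 9 survives at r4c3, so r4c3=9.
Step 23. [r8c3∈{5}] nothing but 5 survives at r8c3. So r8c3=5.
Step 24. [r5c7∈{5}] r5c7 is down to just 5. So r5c7=5.
Step 25. [r1c1∈{2}] only 2 remains possible at r1c1 ⇒ r1c1=2.
Step 26. [r8c8∈{6}] only 6 remains possible at r8c8. So r8c8=6.
Step 27. [r6c9∈{8}] r6c9's peers cover all but 8, so r6c9=8.
Step 28. [r3c6∈{2}] r3c6 has the single candidate 2. So r3c6=2.
Step 29. [r2c6∈{6}] r2c6 has the single candidate 6, so r2c6=6.
Step 30. [r2c4∈{8}] r2c4's peers cover all but 8, so r2c4=8.
Step 31. [r5c2∈{6}] nothing but 6 survives at r5c2, so r5c2=6.
Step 32. [r4c9∈{7}] only 7 remains possible at r4c9, so r4c9=7.
Step 33. [r5c1∈{1}] nothing but 1 survives at r5c1. So r5c1=1.
Step 34. [r2c1∈{7}] nothing but 7 survives at r2c1 ⇒ r2c1=7.

Answer: 2 9 3 1 7 4 8 5 6 / 7 1 4 8 5 6 9 2 3 / 6 5 8 9 3 2 1 7 4 / 4 8 9 6 1 5 2 3 7 / 1 6 2 7 8 3 5 4 9 / 5 3 7 4 2 9 6 1 8 / 3 4 1 5 6 8 7 9 2 / 8 2 5 3 9 7 4 6 1 / 9 7 6 2 4 1 3 8 5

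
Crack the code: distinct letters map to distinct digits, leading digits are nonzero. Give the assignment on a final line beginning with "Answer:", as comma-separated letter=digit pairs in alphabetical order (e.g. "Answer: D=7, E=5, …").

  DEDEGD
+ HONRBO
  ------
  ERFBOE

Step 1. [col 1: D + O ≡ E (mod 10)] no forcing yet in column 1 (carry-in 0); O=7 is free and consistent — try it. So O=7.
Step 2. [col 1: D + O ≡ E (mod 10)] no forcing yet in column 1 (carry-in 0); E=8 is free and consistent — try it, so E=8.
Step 3. [col 1: D + O ≡ E (mod 10)] column 1 reads D+O+carry(0)=E with O=7, E=8; with digits 7,8 already taken and all letters distinct, the only value for D is 1 ⇒ D=1.
Step 4. [col 2: G + B ≡ O (mod 10)] column 2 (G + B ≡ O (mod 10), carry-in 0) doesn't pin G yet; pick G=4 and continue, so G=4.
Step 5. [col 2: G + B ≡ O (mod 10)] in column 2 we have G+B≡O with carry-in 0; given G=4, O=7 and digits 1,4,7,8 already taken and all letters distinct, that pins B to 3 ⇒ B=3.
Step 6. [col 3: E + R ≡ B (mod 10)] in column 3 we have E+R≡B with carry-in 0; given E=8, B=3 and digits 1,3,4,7,8 already taken and all letters distinct, that pins R to 5 ⇒ R=5.
Step 7. [col 4: D + N ≡ F (mod 10)] from column 4 (D=1, carry-in 1, digits 1,3,4,5,7,8 already taken and all letters distinct): N must equal 0, so N=0.
Step 8. [col 4: D + N ≡ F (mod 10)] column 4 reads D+N+carry(1)=F with D=1, N=0; with digits 0,1,3,4,5,7,8 already taken and all letters distinct, the only value for F is 2, so F=2.
Step 9. [col 6: D + H ≡ E (mod 10)] in column 6 we have D+H≡E with carry-in 1; given D=1, E=8 and digits 0,1,2,3,4,5,7,8 already taken and all letters distinct, that pins H to 6. So H=6.

Answer: B=3, D=1, E=8, F=2, G=4, H=6, N=0, O=7, R=5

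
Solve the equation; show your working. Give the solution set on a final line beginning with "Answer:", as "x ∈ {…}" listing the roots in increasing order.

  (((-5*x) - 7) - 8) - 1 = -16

Step 1. [(((-5*x) - 7) - 8) - 1 = -16] peel the -1: add 1 from each side. So sub: ((-5*x) - 7) - 8 = -15.
Step 2. [((-5*x) - 7) - 8 = -15] the outer -8 inverts by adding 8, so sub: (-5*x) - 7 = -7.
Step 3. [(-5*x) - 7 = -7] peel the -7: add 7 from each side ⇒ sub: -5*x = 0.
Step 4. [-5*x = 0] leading coefficient -5: divide by -5. So div: x = 0.

Answer: x ∈ {0}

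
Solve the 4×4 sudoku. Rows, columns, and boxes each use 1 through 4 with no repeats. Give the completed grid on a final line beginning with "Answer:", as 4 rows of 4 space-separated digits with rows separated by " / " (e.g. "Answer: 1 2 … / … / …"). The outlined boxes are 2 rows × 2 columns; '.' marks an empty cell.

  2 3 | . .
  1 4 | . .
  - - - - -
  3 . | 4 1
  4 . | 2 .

Step 1. [r4c4∈{3}] r4c4 has the single candidate 3. So r4c4=3.
Step 2. [r3c2∈{2}] r3c2 is down to just 2 ⇒ r3c2=2.
Step 3. [r2c4∈{2}] r2c4's peers cover all but 2. So r2c4=2.
Step 4. [r2c3∈{3}] only 3 remains possible at r2c3, so r2c3=3.
Step 5. [r4c2∈{1}] r4c2's peers cover all but 1, so r4c2=1.
Step 6. [r1c4∈{4}] nothing but 4 survives at r1c4 ⇒ r1c4=4.
Step 7. [r1c3∈{1}] nothing but 1 survives at r1c3, so r1c3=1.

Answer: 2 3 1 4 / 1 4 3 2 / 3 2 4 1 / 4 1 2 3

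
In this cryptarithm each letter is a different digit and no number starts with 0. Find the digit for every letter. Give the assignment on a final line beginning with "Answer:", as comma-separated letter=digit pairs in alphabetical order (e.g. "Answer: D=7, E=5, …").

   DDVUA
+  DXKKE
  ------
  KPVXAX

Step 1. [col 1: A + E ≡ X (mod 10)] E=3 is one option consistent with column 1 (A + E ≡ X (mod 10), carry-in 0) — take it ⇒ E=3.
Step 2. [K] K is the leading digit of a 6-digit sum of two 5-digit numbers; the final carry is exactly 1, so K=1.
Step 3. [col 1: A + E ≡ X (mod 10)] no forcing yet in column 1 (carry-in 0); X=0 is free and consistent — try it, so X=0.
Step 4. [col 1: A + E ≡ X (mod 10)] column 1 reads A+E+carry(0)=X with E=3, X=0; with digits 0,1,3 already taken and all letters distinct, the only value for A is 7. So A=7.
Step 5. [col 2: U + K ≡ A (mod 10)] column 2 reads U+K+carry(1)=A with K=1, A=7; with digits 0,1,3,7 already taken and all letters distinct, the only value for U is 5. So U=5.
Step 6. [col 3: V + K ≡ X (mod 10)] in column 3 we have V+K≡X with carry-in 0; given K=1, X=0 and digits 0,1,3,5,7 already taken and all letters distinct, that pins V to 9, so V=9.
Step 7. [col 4: D + X ≡ V (mod 10)] column 4: given X=0, V=9, carry-in 1, and digits 0,1,3,5,7,9 already taken and all letters distinct, D+X≡V (mod 10) forces D=8, so D=8.
Step 8. [col 5: D + D ≡ P (mod 10)] in column 5 we have D+D≡P with carry-in 0; given D=8 and digits 0,1,3,5,7,8,9 already taken and all letters distinct, that pins P to 6, so P=6.

Answer: A=7, D=8, E=3, K=1, P=6, U=5, V=9, X=0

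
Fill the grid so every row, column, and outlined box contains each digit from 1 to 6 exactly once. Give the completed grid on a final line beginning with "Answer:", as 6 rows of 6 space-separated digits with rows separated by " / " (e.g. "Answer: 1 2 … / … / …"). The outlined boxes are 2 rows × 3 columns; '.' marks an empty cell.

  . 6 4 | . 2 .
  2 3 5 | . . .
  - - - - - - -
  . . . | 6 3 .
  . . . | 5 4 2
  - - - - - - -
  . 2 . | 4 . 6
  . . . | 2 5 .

Step 1. [r1c1∈{1}] r1c1 has the single candidate 1, so r1c1=1.
Step 2. [r3c6∈{1}] r3c6 is down to just 1. So r3c6=1.
Step 3. [r6c6∈{3}] nothing but 3 survives at r6c6 ⇒ r6c6=3.
Step 4. [r4c2∈{1}] nothing but 1 survives at r4c2. So r4c2=1.
Step 5. [r6c2∈{4}] only 4 remains possible at r6c2 ⇒ r6c2=4.
Step 6. [r6c1∈{6}] r6c1's peers cover all but 6. So r6c1=6.
Step 7. [r5c1∈{3,5}] row 5 places 5 nowhere but r5c1 ⇒ r5c1=5.
Step 8. [r5c5∈{1}] r5c5's peers cover all but 1. So r5c5=1.
Step 9. [r4c3∈{3,6}] row 4 places 6 nowhere but r4c3, so r4c3=6.
Step 10. [r5c3∈{3}] only 3 remains possible at r5c3. So r5c3=3.
Step 11. [r4c1∈{3}] nothing but 3 survives at r4c1, so r4c1=3.
Step 12. [r6c3∈{1}] r6c3 is down to just 1 ⇒ r6c3=1.
Step 13. [r2c4∈{1}] r2c4 has the single candidate 1. So r2c4=1.
Step 14. [r1c4∈{3}] r1c4 has the single candidate 3. So r1c4=3.
Step 15. [r3c2∈{5}] nothing but 5 survives at r3c2. So r3c2=5.
Step 16. [r2c6∈{4}] r2c6 is down to just 4, so r2c6=4.
Step 17. [r1c6∈{5}] r1c6 has the single candidate 5. So r1c6=5.
Step 18. [r2c5∈{6}] only 6 remains possible at r2c5. So r2c5=6.
Step 19. [r3c3∈{2}] r3c3's peers cover all but 2, so r3c3=2.
Step 20. [r3c1∈{4}] r3c1's peers cover all but 4, so r3c1=4.

Answer: 1 6 4 3 2 5 / 2 3 5 1 6 4 / 4 5 2 6 3 1 / 3 1 6 5 4 2 / 5 2 3 4 1 6 / 6 4 1 2 5 3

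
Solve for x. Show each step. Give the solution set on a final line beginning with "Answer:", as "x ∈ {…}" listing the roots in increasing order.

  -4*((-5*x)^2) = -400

Step 1. [-4*((-5*x)^2) = -400] LHS = -4·(…); ÷-4 both sides. So div: (-5*x)^2 = 100.
Step 2. [(-5*x)^2 = 100] LHS squared, RHS 100 ≥ 0: apply √ (±). So sqrt: -5*x = 10 or -10.
Step 3. [-5*x = 10 or -10] divide by the outer -5 ⇒ div: x = -2 or 2.

Answer: x ∈ {-2, 2}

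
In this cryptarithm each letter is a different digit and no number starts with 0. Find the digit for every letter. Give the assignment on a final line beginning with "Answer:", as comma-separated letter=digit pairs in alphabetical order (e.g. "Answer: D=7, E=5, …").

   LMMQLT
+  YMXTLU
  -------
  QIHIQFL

Step 1. [Q] Q is the leading digit of a 7-digit sum of two 6-digit numbers; the final carry is exactly 1. So Q=1.
Step 2. [col 1: T + U ≡ L (mod 10)] no forcing yet in column 1 (carry-in 0); L=7 is free and consistent — try it. So L=7.
Step 3. [col 1: T + U ≡ L (mod 10)] T=9 is one option consistent with column 1 (T + U ≡ L (mod 10), carry-in 0) — take it ⇒ T=9.
Step 4. [col 1: T + U ≡ L (mod 10)] column 1 reads T+U+carry(0)=L with T=9, L=7; with digits 1,7,9 already taken and all letters distinct, the only value for U is 8 ⇒ U=8.
Step 5. [col 2: L + L ≡ F (mod 10)] column 2 reads L+L+carry(1)=F with L=7; with digits 1,7,8,9 already taken and all letters distinct, the only value for F is 5. So F=5.
Step 6. [col 4: M + X ≡ I (mod 10)] column 4 (M + X ≡ I (mod 10), carry-in 1) doesn't pin M yet; pick M=2 and continue, so M=2.
Step 7. [col 4: M + X ≡ I (mod 10)] column 4 (M + X ≡ I (mod 10), carry-in 1) doesn't pin X yet; pick X=0 and continue. So X=0.
Step 8. [col 4: M + X ≡ I (mod 10)] column 4 reads M+X+carry(1)=I with M=2, X=0; with digits 0,1,2,5,7,8,9 already taken and all letters distinct, the only value for I is 3. So I=3.
Step 9. [col 5: M + M ≡ H (mod 10)] column 5 reads M+M+carry(0)=H with M=2; with digits 0,1,2,3,5,7,8,9 already taken and all letters distinct, the only value for H is 4 ⇒ H=4.
Step 10. [col 6: L + Y ≡ I (mod 10)] column 6: given L=7, I=3, carry-in 0, and digits 0,1,2,3,4,5,7,8,9 already taken and all letters distinct, L+Y≡I (mod 10) forces Y=6 ⇒ Y=6.

Answer: F=5, H=4, I=3, L=7, M=2, Q=1, T=9, U=8, X=0, Y=6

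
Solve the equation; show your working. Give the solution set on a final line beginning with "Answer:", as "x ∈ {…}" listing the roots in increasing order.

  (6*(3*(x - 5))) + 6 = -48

Step 1. [(6*(3*(x - 5))) + 6 = -48] 6 divides every term; factor it out, so factor: (3*(x - 5)) + 1 = -8.
Step 2. [(3*(x - 5)) + 1 = -8] +1 is outermost — subtract 1 both sides, so sub: 3*(x - 5) = -9.
Step 3. [3*(x - 5) = -9] leading coefficient 3: divide by 3 ⇒ div: x - 5 = -3.
Step 4. [x - 5 = -3] 5 comes off first (add 5), so sub: x = 2.

Answer: x ∈ {2}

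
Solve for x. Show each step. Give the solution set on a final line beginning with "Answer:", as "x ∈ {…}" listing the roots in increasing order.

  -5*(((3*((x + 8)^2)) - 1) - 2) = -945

Step 1. [-5*(((3*((x + 8)^2)) - 1) - 2) = -945] LHS = -5·(…); ÷-5 both sides, so div: ((3*((x + 8)^2)) - 1) - 2 = 189.
Step 2. [((3*((x + 8)^2)) - 1) - 2 = 189] add 2: x sits inside (… - 2) ⇒ sub: (3*((x + 8)^2)) - 1 = 191.
Step 3. [(3*((x + 8)^2)) - 1 = 191] 1 comes off first (add 1). So sub: 3*((x + 8)^2) = 192.
Step 4. [3*((x + 8)^2) = 192] 3 out front; divide by 3 ⇒ div: (x + 8)^2 = 64.
Step 5. [(x + 8)^2 = 64] LHS squared, RHS 64 ≥ 0: apply √ (±), so sqrt: x + 8 = 8 or -8.
Step 6. [x + 8 = 8 or -8] peel the +8: subtract 8 from each side, so sub: x = 0 or -16.

Answer: x ∈ {-16, 0}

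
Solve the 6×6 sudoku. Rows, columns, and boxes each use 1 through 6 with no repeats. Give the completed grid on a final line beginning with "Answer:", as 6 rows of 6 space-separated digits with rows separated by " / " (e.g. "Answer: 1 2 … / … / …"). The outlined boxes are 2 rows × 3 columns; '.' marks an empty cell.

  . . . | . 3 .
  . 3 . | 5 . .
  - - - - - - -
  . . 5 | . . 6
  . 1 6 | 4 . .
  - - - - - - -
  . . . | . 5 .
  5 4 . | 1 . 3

Step 1. [r2c5∈{1,2,4,6}] r2c5 is the only open cell in col 5 admitting 4 ⇒ r2c5=4.
Step 2. [r6c3∈{2}] r6c3's peers cover all but 2, so r6c3=2.
Step 3. [r3c2∈{2}] r3c2 is down to just 2. So r3c2=2.
Step 4. [r2c1∈{1,2,6}] row 2 places 6 nowhere but r2c1, so r2c1=6.
Step 5. [r2c6∈{1,2}] across row 2, 2 lands solely at r2c6, so r2c6=2.
Step 6. [r2c3∈{1}] r2c3 is down to just 1, so r2c3=1.
Step 7. [r4c1∈{3}] r4c1 is down to just 3. So r4c1=3.
Step 8. [r6c5∈{6}] r6c5's peers cover all but 6, so r6c5=6.
Step 9. [r1c1∈{2,4}] r1c1 is the only open cell in row 1 admitting 2. So r1c1=2.
Step 10. [r1c3∈{4}] r1c3 has the single candidate 4. So r1c3=4.
Step 11. [r3c4∈{3}] r3c4 has the single candidate 3. So r3c4=3.
Step 12. [r4c5∈{2}] nothing but 2 survives at r4c5, so r4c5=2.
Step 13. [r5c6∈{4}] nothing but 4 survives at r5c6 ⇒ r5c6=4.
Step 14. [r3c1∈{4}] r3c1 has the single candidate 4, so r3c1=4.
Step 15. [r5c3∈{3}] nothing but 3 survives at r5c3. So r5c3=3.
Step 16. [r3c5∈{1}] r3c5's peers cover all but 1. So r3c5=1.
Step 17. [r5c1∈{1}] nothing but 1 survives at r5c1, so r5c1=1.
Step 18. [r4c6∈{5}] only 5 remains possible at r4c6. So r4c6=5.
Step 19. [r1c6∈{1}] r1c6 is down to just 1 ⇒ r1c6=1.
Step 20. [r5c2∈{6}] r5c2 has the single candidate 6, so r5c2=6.
Step 21. [r5c4∈{2}] r5c4 has the single candidate 2. So r5c4=2.
Step 22. [r1c2∈{5}] only 5 remains possible at r1c2, so r1c2=5.
Step 23. [r1c4∈{6}] only 6 remains possible at r1c4 ⇒ r1c4=6.

Answer: 2 5 4 6 3 1 / 6 3 1 5 4 2 / 4 2 5 3 1 6 / 3 1 6 4 2 5 / 1 6 3 2 5 4 / 5 4 2 1 6 3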